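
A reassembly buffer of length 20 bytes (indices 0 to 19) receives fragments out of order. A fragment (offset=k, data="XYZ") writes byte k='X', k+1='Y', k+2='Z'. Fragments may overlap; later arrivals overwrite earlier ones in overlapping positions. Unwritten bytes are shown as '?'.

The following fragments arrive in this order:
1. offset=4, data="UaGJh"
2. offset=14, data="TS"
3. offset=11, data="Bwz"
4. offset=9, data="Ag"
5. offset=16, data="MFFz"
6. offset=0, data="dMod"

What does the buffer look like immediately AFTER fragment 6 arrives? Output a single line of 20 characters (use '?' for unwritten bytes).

Answer: dModUaGJhAgBwzTSMFFz

Derivation:
Fragment 1: offset=4 data="UaGJh" -> buffer=????UaGJh???????????
Fragment 2: offset=14 data="TS" -> buffer=????UaGJh?????TS????
Fragment 3: offset=11 data="Bwz" -> buffer=????UaGJh??BwzTS????
Fragment 4: offset=9 data="Ag" -> buffer=????UaGJhAgBwzTS????
Fragment 5: offset=16 data="MFFz" -> buffer=????UaGJhAgBwzTSMFFz
Fragment 6: offset=0 data="dMod" -> buffer=dModUaGJhAgBwzTSMFFz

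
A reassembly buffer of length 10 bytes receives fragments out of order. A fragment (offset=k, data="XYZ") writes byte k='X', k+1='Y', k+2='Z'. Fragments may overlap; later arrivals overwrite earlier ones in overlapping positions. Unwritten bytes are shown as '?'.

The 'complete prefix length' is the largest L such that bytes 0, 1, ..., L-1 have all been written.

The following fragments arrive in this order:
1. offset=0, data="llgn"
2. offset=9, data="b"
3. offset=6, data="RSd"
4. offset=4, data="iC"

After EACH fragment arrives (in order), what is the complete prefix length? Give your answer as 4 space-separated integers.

Fragment 1: offset=0 data="llgn" -> buffer=llgn?????? -> prefix_len=4
Fragment 2: offset=9 data="b" -> buffer=llgn?????b -> prefix_len=4
Fragment 3: offset=6 data="RSd" -> buffer=llgn??RSdb -> prefix_len=4
Fragment 4: offset=4 data="iC" -> buffer=llgniCRSdb -> prefix_len=10

Answer: 4 4 4 10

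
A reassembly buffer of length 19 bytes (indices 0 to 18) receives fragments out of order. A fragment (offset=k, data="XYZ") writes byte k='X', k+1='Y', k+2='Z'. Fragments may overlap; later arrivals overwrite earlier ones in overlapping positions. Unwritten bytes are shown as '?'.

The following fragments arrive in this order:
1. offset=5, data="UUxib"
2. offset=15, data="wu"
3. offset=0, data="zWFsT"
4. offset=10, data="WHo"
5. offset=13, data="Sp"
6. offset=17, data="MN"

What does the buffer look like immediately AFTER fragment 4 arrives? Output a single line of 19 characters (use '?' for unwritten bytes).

Answer: zWFsTUUxibWHo??wu??

Derivation:
Fragment 1: offset=5 data="UUxib" -> buffer=?????UUxib?????????
Fragment 2: offset=15 data="wu" -> buffer=?????UUxib?????wu??
Fragment 3: offset=0 data="zWFsT" -> buffer=zWFsTUUxib?????wu??
Fragment 4: offset=10 data="WHo" -> buffer=zWFsTUUxibWHo??wu??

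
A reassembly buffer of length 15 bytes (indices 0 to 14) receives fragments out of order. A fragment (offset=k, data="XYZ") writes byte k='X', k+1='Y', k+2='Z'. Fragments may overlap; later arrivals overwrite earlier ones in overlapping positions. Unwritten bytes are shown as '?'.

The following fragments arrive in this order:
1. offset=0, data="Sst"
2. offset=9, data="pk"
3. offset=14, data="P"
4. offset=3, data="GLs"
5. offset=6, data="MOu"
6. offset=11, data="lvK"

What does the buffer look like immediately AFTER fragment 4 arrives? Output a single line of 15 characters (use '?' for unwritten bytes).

Answer: SstGLs???pk???P

Derivation:
Fragment 1: offset=0 data="Sst" -> buffer=Sst????????????
Fragment 2: offset=9 data="pk" -> buffer=Sst??????pk????
Fragment 3: offset=14 data="P" -> buffer=Sst??????pk???P
Fragment 4: offset=3 data="GLs" -> buffer=SstGLs???pk???P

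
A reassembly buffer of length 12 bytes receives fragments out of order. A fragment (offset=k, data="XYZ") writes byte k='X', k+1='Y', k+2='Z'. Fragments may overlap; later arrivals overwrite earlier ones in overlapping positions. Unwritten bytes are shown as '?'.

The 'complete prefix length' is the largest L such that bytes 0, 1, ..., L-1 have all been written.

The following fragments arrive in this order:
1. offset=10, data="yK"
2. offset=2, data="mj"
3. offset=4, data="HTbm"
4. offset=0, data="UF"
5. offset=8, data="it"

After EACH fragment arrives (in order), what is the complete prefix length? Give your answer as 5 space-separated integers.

Fragment 1: offset=10 data="yK" -> buffer=??????????yK -> prefix_len=0
Fragment 2: offset=2 data="mj" -> buffer=??mj??????yK -> prefix_len=0
Fragment 3: offset=4 data="HTbm" -> buffer=??mjHTbm??yK -> prefix_len=0
Fragment 4: offset=0 data="UF" -> buffer=UFmjHTbm??yK -> prefix_len=8
Fragment 5: offset=8 data="it" -> buffer=UFmjHTbmityK -> prefix_len=12

Answer: 0 0 0 8 12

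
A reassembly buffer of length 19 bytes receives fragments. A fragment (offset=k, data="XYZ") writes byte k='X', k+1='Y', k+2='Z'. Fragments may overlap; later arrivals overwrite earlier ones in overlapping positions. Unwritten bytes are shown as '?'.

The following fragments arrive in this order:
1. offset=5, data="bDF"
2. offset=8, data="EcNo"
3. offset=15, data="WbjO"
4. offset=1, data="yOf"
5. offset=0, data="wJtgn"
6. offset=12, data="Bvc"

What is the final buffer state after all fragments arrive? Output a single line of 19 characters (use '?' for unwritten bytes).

Answer: wJtgnbDFEcNoBvcWbjO

Derivation:
Fragment 1: offset=5 data="bDF" -> buffer=?????bDF???????????
Fragment 2: offset=8 data="EcNo" -> buffer=?????bDFEcNo???????
Fragment 3: offset=15 data="WbjO" -> buffer=?????bDFEcNo???WbjO
Fragment 4: offset=1 data="yOf" -> buffer=?yOf?bDFEcNo???WbjO
Fragment 5: offset=0 data="wJtgn" -> buffer=wJtgnbDFEcNo???WbjO
Fragment 6: offset=12 data="Bvc" -> buffer=wJtgnbDFEcNoBvcWbjO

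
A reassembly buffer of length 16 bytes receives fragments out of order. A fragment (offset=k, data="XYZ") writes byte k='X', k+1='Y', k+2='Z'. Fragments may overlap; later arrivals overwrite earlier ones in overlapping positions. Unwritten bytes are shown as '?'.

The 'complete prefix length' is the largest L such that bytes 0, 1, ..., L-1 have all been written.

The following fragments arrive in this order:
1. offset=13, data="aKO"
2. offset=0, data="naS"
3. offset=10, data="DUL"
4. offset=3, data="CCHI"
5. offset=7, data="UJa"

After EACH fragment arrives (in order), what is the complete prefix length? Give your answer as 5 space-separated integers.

Answer: 0 3 3 7 16

Derivation:
Fragment 1: offset=13 data="aKO" -> buffer=?????????????aKO -> prefix_len=0
Fragment 2: offset=0 data="naS" -> buffer=naS??????????aKO -> prefix_len=3
Fragment 3: offset=10 data="DUL" -> buffer=naS???????DULaKO -> prefix_len=3
Fragment 4: offset=3 data="CCHI" -> buffer=naSCCHI???DULaKO -> prefix_len=7
Fragment 5: offset=7 data="UJa" -> buffer=naSCCHIUJaDULaKO -> prefix_len=16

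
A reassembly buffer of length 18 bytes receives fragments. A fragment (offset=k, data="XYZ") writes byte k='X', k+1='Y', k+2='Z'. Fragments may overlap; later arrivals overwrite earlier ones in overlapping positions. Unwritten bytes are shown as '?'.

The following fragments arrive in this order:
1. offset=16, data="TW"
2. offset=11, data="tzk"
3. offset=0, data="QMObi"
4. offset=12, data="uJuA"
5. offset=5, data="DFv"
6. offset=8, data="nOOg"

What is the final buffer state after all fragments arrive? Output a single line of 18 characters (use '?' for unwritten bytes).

Answer: QMObiDFvnOOguJuATW

Derivation:
Fragment 1: offset=16 data="TW" -> buffer=????????????????TW
Fragment 2: offset=11 data="tzk" -> buffer=???????????tzk??TW
Fragment 3: offset=0 data="QMObi" -> buffer=QMObi??????tzk??TW
Fragment 4: offset=12 data="uJuA" -> buffer=QMObi??????tuJuATW
Fragment 5: offset=5 data="DFv" -> buffer=QMObiDFv???tuJuATW
Fragment 6: offset=8 data="nOOg" -> buffer=QMObiDFvnOOguJuATW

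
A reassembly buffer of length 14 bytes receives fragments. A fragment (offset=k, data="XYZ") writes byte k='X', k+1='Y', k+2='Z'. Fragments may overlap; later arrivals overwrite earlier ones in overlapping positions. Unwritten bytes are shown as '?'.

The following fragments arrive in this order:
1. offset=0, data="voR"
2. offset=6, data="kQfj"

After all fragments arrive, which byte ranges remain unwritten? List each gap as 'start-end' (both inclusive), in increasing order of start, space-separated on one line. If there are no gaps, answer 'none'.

Answer: 3-5 10-13

Derivation:
Fragment 1: offset=0 len=3
Fragment 2: offset=6 len=4
Gaps: 3-5 10-13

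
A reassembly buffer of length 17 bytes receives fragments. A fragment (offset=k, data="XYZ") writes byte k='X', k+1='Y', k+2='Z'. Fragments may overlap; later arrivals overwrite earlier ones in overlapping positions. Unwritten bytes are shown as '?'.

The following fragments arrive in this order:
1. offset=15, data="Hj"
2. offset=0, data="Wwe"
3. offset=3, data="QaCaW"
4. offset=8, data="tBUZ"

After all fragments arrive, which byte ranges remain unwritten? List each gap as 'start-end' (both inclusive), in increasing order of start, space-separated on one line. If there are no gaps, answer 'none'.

Answer: 12-14

Derivation:
Fragment 1: offset=15 len=2
Fragment 2: offset=0 len=3
Fragment 3: offset=3 len=5
Fragment 4: offset=8 len=4
Gaps: 12-14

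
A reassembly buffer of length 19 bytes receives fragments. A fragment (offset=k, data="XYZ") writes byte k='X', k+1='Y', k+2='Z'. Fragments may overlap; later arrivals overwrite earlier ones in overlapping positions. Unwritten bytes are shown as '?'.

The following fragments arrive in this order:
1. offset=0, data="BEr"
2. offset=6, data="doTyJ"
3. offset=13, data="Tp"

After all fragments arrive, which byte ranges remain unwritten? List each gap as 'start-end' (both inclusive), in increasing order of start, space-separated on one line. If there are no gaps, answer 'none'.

Answer: 3-5 11-12 15-18

Derivation:
Fragment 1: offset=0 len=3
Fragment 2: offset=6 len=5
Fragment 3: offset=13 len=2
Gaps: 3-5 11-12 15-18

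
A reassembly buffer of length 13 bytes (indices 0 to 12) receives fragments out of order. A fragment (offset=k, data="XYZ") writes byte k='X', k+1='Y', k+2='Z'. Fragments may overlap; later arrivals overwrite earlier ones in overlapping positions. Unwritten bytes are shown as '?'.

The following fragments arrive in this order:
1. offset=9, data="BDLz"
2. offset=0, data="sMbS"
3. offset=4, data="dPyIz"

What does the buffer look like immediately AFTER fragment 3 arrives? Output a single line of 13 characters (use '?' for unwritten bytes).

Fragment 1: offset=9 data="BDLz" -> buffer=?????????BDLz
Fragment 2: offset=0 data="sMbS" -> buffer=sMbS?????BDLz
Fragment 3: offset=4 data="dPyIz" -> buffer=sMbSdPyIzBDLz

Answer: sMbSdPyIzBDLz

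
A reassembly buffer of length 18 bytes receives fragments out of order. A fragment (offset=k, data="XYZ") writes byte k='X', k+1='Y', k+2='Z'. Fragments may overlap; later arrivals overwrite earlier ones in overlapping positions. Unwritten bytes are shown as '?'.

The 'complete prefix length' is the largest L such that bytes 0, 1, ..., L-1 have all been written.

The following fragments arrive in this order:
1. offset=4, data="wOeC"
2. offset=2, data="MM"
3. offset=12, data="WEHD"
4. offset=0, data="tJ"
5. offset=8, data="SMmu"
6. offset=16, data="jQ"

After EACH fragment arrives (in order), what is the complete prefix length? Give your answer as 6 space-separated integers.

Answer: 0 0 0 8 16 18

Derivation:
Fragment 1: offset=4 data="wOeC" -> buffer=????wOeC?????????? -> prefix_len=0
Fragment 2: offset=2 data="MM" -> buffer=??MMwOeC?????????? -> prefix_len=0
Fragment 3: offset=12 data="WEHD" -> buffer=??MMwOeC????WEHD?? -> prefix_len=0
Fragment 4: offset=0 data="tJ" -> buffer=tJMMwOeC????WEHD?? -> prefix_len=8
Fragment 5: offset=8 data="SMmu" -> buffer=tJMMwOeCSMmuWEHD?? -> prefix_len=16
Fragment 6: offset=16 data="jQ" -> buffer=tJMMwOeCSMmuWEHDjQ -> prefix_len=18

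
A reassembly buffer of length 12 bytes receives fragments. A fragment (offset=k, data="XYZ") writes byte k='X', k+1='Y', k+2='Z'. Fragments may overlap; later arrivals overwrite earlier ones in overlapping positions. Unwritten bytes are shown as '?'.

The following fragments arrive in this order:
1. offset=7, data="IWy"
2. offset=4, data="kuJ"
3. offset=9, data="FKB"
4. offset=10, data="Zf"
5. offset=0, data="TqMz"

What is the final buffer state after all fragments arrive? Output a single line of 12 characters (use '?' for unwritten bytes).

Fragment 1: offset=7 data="IWy" -> buffer=???????IWy??
Fragment 2: offset=4 data="kuJ" -> buffer=????kuJIWy??
Fragment 3: offset=9 data="FKB" -> buffer=????kuJIWFKB
Fragment 4: offset=10 data="Zf" -> buffer=????kuJIWFZf
Fragment 5: offset=0 data="TqMz" -> buffer=TqMzkuJIWFZf

Answer: TqMzkuJIWFZf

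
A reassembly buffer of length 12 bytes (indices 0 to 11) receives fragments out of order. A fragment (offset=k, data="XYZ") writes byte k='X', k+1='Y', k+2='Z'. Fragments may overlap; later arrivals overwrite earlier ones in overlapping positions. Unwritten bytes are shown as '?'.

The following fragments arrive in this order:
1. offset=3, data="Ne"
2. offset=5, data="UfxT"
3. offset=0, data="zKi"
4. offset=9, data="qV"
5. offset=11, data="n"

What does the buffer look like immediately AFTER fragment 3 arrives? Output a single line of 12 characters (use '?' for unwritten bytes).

Answer: zKiNeUfxT???

Derivation:
Fragment 1: offset=3 data="Ne" -> buffer=???Ne???????
Fragment 2: offset=5 data="UfxT" -> buffer=???NeUfxT???
Fragment 3: offset=0 data="zKi" -> buffer=zKiNeUfxT???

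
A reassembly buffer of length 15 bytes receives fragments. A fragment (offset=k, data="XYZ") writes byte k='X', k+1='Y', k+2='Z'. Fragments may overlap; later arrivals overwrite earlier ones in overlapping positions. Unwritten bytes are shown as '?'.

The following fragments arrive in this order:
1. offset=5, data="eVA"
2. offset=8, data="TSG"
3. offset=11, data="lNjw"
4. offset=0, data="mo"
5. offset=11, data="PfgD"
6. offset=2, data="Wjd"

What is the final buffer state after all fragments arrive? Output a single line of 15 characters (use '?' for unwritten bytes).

Answer: moWjdeVATSGPfgD

Derivation:
Fragment 1: offset=5 data="eVA" -> buffer=?????eVA???????
Fragment 2: offset=8 data="TSG" -> buffer=?????eVATSG????
Fragment 3: offset=11 data="lNjw" -> buffer=?????eVATSGlNjw
Fragment 4: offset=0 data="mo" -> buffer=mo???eVATSGlNjw
Fragment 5: offset=11 data="PfgD" -> buffer=mo???eVATSGPfgD
Fragment 6: offset=2 data="Wjd" -> buffer=moWjdeVATSGPfgD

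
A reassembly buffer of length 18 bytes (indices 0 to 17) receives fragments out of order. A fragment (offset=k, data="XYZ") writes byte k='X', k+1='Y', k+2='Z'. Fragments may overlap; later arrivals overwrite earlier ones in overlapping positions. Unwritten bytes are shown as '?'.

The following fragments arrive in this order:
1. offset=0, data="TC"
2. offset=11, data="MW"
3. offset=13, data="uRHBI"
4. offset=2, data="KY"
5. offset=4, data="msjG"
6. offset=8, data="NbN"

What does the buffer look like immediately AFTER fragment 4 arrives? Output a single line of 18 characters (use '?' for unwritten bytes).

Fragment 1: offset=0 data="TC" -> buffer=TC????????????????
Fragment 2: offset=11 data="MW" -> buffer=TC?????????MW?????
Fragment 3: offset=13 data="uRHBI" -> buffer=TC?????????MWuRHBI
Fragment 4: offset=2 data="KY" -> buffer=TCKY???????MWuRHBI

Answer: TCKY???????MWuRHBI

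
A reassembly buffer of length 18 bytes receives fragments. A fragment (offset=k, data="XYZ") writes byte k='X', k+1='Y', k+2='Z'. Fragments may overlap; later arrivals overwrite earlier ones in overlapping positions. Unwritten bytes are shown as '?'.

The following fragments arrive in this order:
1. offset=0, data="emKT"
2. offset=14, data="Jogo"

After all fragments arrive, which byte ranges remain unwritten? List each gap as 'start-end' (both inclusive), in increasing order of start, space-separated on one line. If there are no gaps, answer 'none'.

Fragment 1: offset=0 len=4
Fragment 2: offset=14 len=4
Gaps: 4-13

Answer: 4-13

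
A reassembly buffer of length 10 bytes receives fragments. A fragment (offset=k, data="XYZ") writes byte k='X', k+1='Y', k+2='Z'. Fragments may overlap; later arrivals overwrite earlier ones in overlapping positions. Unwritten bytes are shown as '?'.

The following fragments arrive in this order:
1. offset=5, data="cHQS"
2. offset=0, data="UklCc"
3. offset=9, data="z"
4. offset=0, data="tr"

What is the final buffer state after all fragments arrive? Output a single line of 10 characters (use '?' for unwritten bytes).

Fragment 1: offset=5 data="cHQS" -> buffer=?????cHQS?
Fragment 2: offset=0 data="UklCc" -> buffer=UklCccHQS?
Fragment 3: offset=9 data="z" -> buffer=UklCccHQSz
Fragment 4: offset=0 data="tr" -> buffer=trlCccHQSz

Answer: trlCccHQSz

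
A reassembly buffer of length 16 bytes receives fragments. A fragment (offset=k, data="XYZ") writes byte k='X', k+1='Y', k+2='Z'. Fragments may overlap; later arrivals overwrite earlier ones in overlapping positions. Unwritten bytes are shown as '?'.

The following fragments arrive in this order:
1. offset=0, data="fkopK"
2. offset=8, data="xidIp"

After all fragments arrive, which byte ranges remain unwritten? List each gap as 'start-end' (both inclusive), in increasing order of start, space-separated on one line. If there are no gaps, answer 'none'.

Answer: 5-7 13-15

Derivation:
Fragment 1: offset=0 len=5
Fragment 2: offset=8 len=5
Gaps: 5-7 13-15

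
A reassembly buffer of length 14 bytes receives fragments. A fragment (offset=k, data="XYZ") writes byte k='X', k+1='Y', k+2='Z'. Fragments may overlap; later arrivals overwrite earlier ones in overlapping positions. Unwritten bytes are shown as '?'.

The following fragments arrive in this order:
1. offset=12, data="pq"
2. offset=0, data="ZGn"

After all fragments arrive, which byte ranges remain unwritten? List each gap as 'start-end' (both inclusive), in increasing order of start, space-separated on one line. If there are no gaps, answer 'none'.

Answer: 3-11

Derivation:
Fragment 1: offset=12 len=2
Fragment 2: offset=0 len=3
Gaps: 3-11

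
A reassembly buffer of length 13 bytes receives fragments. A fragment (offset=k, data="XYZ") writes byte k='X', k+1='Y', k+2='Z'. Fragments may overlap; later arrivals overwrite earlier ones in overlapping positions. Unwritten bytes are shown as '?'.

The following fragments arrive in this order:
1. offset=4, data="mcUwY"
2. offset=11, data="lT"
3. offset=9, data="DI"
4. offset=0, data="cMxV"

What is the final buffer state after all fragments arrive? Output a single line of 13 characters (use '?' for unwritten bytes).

Answer: cMxVmcUwYDIlT

Derivation:
Fragment 1: offset=4 data="mcUwY" -> buffer=????mcUwY????
Fragment 2: offset=11 data="lT" -> buffer=????mcUwY??lT
Fragment 3: offset=9 data="DI" -> buffer=????mcUwYDIlT
Fragment 4: offset=0 data="cMxV" -> buffer=cMxVmcUwYDIlT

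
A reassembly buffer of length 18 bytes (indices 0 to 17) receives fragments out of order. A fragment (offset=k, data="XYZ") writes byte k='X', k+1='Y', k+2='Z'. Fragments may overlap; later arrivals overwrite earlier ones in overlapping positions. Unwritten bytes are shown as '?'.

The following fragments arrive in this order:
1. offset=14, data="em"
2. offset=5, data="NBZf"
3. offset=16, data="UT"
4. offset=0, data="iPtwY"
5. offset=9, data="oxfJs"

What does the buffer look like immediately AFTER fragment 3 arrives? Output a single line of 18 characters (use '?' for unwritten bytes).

Answer: ?????NBZf?????emUT

Derivation:
Fragment 1: offset=14 data="em" -> buffer=??????????????em??
Fragment 2: offset=5 data="NBZf" -> buffer=?????NBZf?????em??
Fragment 3: offset=16 data="UT" -> buffer=?????NBZf?????emUT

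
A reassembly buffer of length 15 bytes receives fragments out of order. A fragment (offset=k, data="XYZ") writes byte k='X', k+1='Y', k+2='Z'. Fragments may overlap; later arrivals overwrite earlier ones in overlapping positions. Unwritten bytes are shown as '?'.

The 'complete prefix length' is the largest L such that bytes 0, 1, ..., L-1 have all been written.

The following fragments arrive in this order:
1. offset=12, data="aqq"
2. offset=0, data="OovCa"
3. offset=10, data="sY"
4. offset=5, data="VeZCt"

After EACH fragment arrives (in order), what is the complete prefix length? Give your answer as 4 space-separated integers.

Fragment 1: offset=12 data="aqq" -> buffer=????????????aqq -> prefix_len=0
Fragment 2: offset=0 data="OovCa" -> buffer=OovCa???????aqq -> prefix_len=5
Fragment 3: offset=10 data="sY" -> buffer=OovCa?????sYaqq -> prefix_len=5
Fragment 4: offset=5 data="VeZCt" -> buffer=OovCaVeZCtsYaqq -> prefix_len=15

Answer: 0 5 5 15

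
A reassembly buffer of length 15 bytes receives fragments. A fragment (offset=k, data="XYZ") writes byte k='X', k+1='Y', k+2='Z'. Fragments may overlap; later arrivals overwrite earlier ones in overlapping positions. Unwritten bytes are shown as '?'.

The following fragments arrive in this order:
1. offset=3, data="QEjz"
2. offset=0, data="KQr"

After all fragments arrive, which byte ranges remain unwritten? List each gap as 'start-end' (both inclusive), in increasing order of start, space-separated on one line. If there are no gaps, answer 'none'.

Fragment 1: offset=3 len=4
Fragment 2: offset=0 len=3
Gaps: 7-14

Answer: 7-14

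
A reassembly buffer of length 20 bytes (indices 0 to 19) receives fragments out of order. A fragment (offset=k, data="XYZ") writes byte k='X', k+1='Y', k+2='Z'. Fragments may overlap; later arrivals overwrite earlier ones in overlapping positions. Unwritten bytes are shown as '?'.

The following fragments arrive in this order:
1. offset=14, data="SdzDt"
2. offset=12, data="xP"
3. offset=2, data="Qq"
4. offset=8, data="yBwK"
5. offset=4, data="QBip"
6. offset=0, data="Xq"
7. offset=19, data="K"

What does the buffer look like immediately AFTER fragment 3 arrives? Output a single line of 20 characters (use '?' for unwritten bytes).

Answer: ??Qq????????xPSdzDt?

Derivation:
Fragment 1: offset=14 data="SdzDt" -> buffer=??????????????SdzDt?
Fragment 2: offset=12 data="xP" -> buffer=????????????xPSdzDt?
Fragment 3: offset=2 data="Qq" -> buffer=??Qq????????xPSdzDt?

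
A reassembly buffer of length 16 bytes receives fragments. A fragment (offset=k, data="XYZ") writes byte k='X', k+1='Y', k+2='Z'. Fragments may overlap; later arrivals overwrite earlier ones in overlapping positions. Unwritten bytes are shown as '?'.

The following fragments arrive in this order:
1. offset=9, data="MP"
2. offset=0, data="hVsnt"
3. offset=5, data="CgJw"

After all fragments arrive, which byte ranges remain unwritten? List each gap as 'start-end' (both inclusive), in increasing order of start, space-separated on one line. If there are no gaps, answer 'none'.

Fragment 1: offset=9 len=2
Fragment 2: offset=0 len=5
Fragment 3: offset=5 len=4
Gaps: 11-15

Answer: 11-15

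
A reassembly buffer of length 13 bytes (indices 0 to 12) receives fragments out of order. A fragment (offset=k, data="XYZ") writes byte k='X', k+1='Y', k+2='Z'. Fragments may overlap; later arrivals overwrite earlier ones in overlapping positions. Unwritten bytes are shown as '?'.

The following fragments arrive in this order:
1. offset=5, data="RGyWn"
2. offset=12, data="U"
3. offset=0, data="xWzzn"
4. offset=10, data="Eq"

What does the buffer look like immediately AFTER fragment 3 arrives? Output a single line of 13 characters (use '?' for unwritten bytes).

Fragment 1: offset=5 data="RGyWn" -> buffer=?????RGyWn???
Fragment 2: offset=12 data="U" -> buffer=?????RGyWn??U
Fragment 3: offset=0 data="xWzzn" -> buffer=xWzznRGyWn??U

Answer: xWzznRGyWn??U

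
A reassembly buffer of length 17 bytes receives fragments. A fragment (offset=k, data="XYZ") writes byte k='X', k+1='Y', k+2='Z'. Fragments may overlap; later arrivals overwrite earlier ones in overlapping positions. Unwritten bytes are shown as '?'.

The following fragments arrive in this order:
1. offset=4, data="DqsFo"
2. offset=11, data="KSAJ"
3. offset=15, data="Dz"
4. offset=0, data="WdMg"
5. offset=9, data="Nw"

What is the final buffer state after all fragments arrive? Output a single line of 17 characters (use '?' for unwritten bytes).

Fragment 1: offset=4 data="DqsFo" -> buffer=????DqsFo????????
Fragment 2: offset=11 data="KSAJ" -> buffer=????DqsFo??KSAJ??
Fragment 3: offset=15 data="Dz" -> buffer=????DqsFo??KSAJDz
Fragment 4: offset=0 data="WdMg" -> buffer=WdMgDqsFo??KSAJDz
Fragment 5: offset=9 data="Nw" -> buffer=WdMgDqsFoNwKSAJDz

Answer: WdMgDqsFoNwKSAJDz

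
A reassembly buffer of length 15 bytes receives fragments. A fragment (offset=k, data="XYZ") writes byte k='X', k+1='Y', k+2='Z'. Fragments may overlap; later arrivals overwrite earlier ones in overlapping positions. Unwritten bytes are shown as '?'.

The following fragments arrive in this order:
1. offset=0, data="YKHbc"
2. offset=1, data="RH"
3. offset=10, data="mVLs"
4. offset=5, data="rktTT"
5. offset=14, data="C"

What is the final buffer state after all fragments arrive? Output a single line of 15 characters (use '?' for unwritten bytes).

Answer: YRHbcrktTTmVLsC

Derivation:
Fragment 1: offset=0 data="YKHbc" -> buffer=YKHbc??????????
Fragment 2: offset=1 data="RH" -> buffer=YRHbc??????????
Fragment 3: offset=10 data="mVLs" -> buffer=YRHbc?????mVLs?
Fragment 4: offset=5 data="rktTT" -> buffer=YRHbcrktTTmVLs?
Fragment 5: offset=14 data="C" -> buffer=YRHbcrktTTmVLsC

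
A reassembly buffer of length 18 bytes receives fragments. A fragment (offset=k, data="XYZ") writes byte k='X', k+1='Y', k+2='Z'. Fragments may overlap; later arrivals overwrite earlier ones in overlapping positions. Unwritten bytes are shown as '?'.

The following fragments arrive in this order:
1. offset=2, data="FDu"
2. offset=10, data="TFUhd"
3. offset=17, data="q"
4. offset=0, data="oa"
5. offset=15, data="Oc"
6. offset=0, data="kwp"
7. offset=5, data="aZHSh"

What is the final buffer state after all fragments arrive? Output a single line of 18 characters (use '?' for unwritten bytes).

Answer: kwpDuaZHShTFUhdOcq

Derivation:
Fragment 1: offset=2 data="FDu" -> buffer=??FDu?????????????
Fragment 2: offset=10 data="TFUhd" -> buffer=??FDu?????TFUhd???
Fragment 3: offset=17 data="q" -> buffer=??FDu?????TFUhd??q
Fragment 4: offset=0 data="oa" -> buffer=oaFDu?????TFUhd??q
Fragment 5: offset=15 data="Oc" -> buffer=oaFDu?????TFUhdOcq
Fragment 6: offset=0 data="kwp" -> buffer=kwpDu?????TFUhdOcq
Fragment 7: offset=5 data="aZHSh" -> buffer=kwpDuaZHShTFUhdOcq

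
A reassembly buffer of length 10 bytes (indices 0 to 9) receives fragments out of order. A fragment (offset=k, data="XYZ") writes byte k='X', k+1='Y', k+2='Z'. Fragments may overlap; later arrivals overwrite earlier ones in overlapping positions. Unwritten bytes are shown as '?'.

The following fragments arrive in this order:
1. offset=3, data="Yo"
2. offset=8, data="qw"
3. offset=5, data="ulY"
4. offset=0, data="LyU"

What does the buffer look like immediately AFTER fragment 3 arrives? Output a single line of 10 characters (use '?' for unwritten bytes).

Answer: ???YoulYqw

Derivation:
Fragment 1: offset=3 data="Yo" -> buffer=???Yo?????
Fragment 2: offset=8 data="qw" -> buffer=???Yo???qw
Fragment 3: offset=5 data="ulY" -> buffer=???YoulYqw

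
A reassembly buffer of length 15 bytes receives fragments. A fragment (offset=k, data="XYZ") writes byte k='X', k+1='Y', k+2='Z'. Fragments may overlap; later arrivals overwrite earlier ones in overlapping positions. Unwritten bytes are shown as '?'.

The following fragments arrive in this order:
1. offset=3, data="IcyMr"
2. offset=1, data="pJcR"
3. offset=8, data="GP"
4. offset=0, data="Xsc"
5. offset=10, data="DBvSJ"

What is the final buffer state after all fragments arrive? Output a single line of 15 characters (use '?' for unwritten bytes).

Fragment 1: offset=3 data="IcyMr" -> buffer=???IcyMr???????
Fragment 2: offset=1 data="pJcR" -> buffer=?pJcRyMr???????
Fragment 3: offset=8 data="GP" -> buffer=?pJcRyMrGP?????
Fragment 4: offset=0 data="Xsc" -> buffer=XsccRyMrGP?????
Fragment 5: offset=10 data="DBvSJ" -> buffer=XsccRyMrGPDBvSJ

Answer: XsccRyMrGPDBvSJ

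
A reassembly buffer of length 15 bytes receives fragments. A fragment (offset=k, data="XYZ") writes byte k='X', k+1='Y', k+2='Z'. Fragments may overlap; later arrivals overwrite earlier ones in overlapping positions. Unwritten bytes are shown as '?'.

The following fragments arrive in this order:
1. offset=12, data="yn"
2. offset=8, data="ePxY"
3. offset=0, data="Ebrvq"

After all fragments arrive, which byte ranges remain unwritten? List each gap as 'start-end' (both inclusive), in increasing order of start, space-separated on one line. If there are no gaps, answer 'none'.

Fragment 1: offset=12 len=2
Fragment 2: offset=8 len=4
Fragment 3: offset=0 len=5
Gaps: 5-7 14-14

Answer: 5-7 14-14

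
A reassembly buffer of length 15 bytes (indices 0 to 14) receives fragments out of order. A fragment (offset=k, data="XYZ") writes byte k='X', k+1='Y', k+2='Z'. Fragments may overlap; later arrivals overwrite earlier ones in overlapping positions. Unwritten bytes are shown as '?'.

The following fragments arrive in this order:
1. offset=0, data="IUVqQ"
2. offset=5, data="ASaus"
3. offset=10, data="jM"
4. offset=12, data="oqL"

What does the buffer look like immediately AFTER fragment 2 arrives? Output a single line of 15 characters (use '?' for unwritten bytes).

Fragment 1: offset=0 data="IUVqQ" -> buffer=IUVqQ??????????
Fragment 2: offset=5 data="ASaus" -> buffer=IUVqQASaus?????

Answer: IUVqQASaus?????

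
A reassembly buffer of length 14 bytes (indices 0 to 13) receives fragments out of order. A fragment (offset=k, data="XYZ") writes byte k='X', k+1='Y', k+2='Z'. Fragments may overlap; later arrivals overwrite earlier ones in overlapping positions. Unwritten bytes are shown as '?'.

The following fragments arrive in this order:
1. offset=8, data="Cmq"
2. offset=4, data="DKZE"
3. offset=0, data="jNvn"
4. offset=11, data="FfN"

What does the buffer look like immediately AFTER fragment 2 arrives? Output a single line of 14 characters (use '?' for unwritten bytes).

Fragment 1: offset=8 data="Cmq" -> buffer=????????Cmq???
Fragment 2: offset=4 data="DKZE" -> buffer=????DKZECmq???

Answer: ????DKZECmq???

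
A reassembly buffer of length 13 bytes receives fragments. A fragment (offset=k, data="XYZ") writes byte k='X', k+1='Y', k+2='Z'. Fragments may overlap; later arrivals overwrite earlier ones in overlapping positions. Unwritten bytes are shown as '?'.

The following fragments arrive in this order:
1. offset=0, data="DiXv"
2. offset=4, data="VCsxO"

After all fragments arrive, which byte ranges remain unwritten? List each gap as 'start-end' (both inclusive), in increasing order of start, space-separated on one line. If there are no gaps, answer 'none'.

Fragment 1: offset=0 len=4
Fragment 2: offset=4 len=5
Gaps: 9-12

Answer: 9-12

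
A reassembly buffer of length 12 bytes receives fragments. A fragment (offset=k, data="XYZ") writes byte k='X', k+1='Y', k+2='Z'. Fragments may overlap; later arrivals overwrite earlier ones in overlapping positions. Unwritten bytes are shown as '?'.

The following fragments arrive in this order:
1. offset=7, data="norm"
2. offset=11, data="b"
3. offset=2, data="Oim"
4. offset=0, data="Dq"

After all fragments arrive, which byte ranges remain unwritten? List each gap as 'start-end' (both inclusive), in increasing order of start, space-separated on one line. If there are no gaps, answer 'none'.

Answer: 5-6

Derivation:
Fragment 1: offset=7 len=4
Fragment 2: offset=11 len=1
Fragment 3: offset=2 len=3
Fragment 4: offset=0 len=2
Gaps: 5-6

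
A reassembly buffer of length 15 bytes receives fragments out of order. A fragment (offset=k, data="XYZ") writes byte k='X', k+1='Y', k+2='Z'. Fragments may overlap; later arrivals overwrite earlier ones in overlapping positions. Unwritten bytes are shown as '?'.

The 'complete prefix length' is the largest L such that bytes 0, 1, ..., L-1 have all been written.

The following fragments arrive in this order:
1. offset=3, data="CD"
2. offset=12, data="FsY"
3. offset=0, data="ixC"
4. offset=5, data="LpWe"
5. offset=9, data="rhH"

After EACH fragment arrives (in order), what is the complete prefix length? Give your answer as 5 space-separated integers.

Fragment 1: offset=3 data="CD" -> buffer=???CD?????????? -> prefix_len=0
Fragment 2: offset=12 data="FsY" -> buffer=???CD???????FsY -> prefix_len=0
Fragment 3: offset=0 data="ixC" -> buffer=ixCCD???????FsY -> prefix_len=5
Fragment 4: offset=5 data="LpWe" -> buffer=ixCCDLpWe???FsY -> prefix_len=9
Fragment 5: offset=9 data="rhH" -> buffer=ixCCDLpWerhHFsY -> prefix_len=15

Answer: 0 0 5 9 15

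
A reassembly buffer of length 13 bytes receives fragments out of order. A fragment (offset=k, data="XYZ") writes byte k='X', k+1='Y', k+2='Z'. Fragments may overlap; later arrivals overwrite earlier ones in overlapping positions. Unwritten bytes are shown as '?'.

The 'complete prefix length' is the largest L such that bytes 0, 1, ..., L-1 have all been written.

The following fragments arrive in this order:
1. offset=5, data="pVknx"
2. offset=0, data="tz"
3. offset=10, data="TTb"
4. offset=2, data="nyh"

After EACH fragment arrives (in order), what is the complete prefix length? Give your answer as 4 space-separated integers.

Answer: 0 2 2 13

Derivation:
Fragment 1: offset=5 data="pVknx" -> buffer=?????pVknx??? -> prefix_len=0
Fragment 2: offset=0 data="tz" -> buffer=tz???pVknx??? -> prefix_len=2
Fragment 3: offset=10 data="TTb" -> buffer=tz???pVknxTTb -> prefix_len=2
Fragment 4: offset=2 data="nyh" -> buffer=tznyhpVknxTTb -> prefix_len=13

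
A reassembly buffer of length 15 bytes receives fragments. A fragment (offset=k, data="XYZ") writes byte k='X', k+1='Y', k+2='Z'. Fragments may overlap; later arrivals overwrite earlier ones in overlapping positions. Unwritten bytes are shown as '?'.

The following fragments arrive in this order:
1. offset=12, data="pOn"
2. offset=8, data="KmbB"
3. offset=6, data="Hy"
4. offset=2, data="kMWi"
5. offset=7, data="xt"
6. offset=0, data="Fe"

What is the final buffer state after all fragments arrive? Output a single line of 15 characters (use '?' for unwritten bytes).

Fragment 1: offset=12 data="pOn" -> buffer=????????????pOn
Fragment 2: offset=8 data="KmbB" -> buffer=????????KmbBpOn
Fragment 3: offset=6 data="Hy" -> buffer=??????HyKmbBpOn
Fragment 4: offset=2 data="kMWi" -> buffer=??kMWiHyKmbBpOn
Fragment 5: offset=7 data="xt" -> buffer=??kMWiHxtmbBpOn
Fragment 6: offset=0 data="Fe" -> buffer=FekMWiHxtmbBpOn

Answer: FekMWiHxtmbBpOn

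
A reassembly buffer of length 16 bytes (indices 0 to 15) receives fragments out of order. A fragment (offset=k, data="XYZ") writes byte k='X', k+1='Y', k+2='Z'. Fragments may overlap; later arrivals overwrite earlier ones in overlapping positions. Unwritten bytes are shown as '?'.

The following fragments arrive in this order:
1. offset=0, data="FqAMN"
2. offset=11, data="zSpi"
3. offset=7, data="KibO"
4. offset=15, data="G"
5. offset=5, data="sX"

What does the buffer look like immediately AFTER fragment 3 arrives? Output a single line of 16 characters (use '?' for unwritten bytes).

Fragment 1: offset=0 data="FqAMN" -> buffer=FqAMN???????????
Fragment 2: offset=11 data="zSpi" -> buffer=FqAMN??????zSpi?
Fragment 3: offset=7 data="KibO" -> buffer=FqAMN??KibOzSpi?

Answer: FqAMN??KibOzSpi?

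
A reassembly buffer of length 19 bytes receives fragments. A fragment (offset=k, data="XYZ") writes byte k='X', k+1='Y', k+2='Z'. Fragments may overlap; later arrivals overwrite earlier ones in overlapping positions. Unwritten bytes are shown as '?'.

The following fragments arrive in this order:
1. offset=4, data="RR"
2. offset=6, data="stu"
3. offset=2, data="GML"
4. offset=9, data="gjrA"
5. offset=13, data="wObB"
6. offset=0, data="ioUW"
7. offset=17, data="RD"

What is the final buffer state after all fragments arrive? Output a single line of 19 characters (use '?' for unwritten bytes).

Fragment 1: offset=4 data="RR" -> buffer=????RR?????????????
Fragment 2: offset=6 data="stu" -> buffer=????RRstu??????????
Fragment 3: offset=2 data="GML" -> buffer=??GMLRstu??????????
Fragment 4: offset=9 data="gjrA" -> buffer=??GMLRstugjrA??????
Fragment 5: offset=13 data="wObB" -> buffer=??GMLRstugjrAwObB??
Fragment 6: offset=0 data="ioUW" -> buffer=ioUWLRstugjrAwObB??
Fragment 7: offset=17 data="RD" -> buffer=ioUWLRstugjrAwObBRD

Answer: ioUWLRstugjrAwObBRD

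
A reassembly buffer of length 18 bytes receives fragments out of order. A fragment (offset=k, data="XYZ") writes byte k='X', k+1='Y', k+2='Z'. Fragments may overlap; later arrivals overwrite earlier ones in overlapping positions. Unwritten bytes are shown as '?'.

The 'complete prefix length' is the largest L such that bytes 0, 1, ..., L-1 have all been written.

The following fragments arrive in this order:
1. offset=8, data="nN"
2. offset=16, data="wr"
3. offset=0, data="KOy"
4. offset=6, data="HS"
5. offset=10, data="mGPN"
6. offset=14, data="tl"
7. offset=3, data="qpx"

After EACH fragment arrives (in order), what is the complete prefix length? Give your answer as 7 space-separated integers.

Fragment 1: offset=8 data="nN" -> buffer=????????nN???????? -> prefix_len=0
Fragment 2: offset=16 data="wr" -> buffer=????????nN??????wr -> prefix_len=0
Fragment 3: offset=0 data="KOy" -> buffer=KOy?????nN??????wr -> prefix_len=3
Fragment 4: offset=6 data="HS" -> buffer=KOy???HSnN??????wr -> prefix_len=3
Fragment 5: offset=10 data="mGPN" -> buffer=KOy???HSnNmGPN??wr -> prefix_len=3
Fragment 6: offset=14 data="tl" -> buffer=KOy???HSnNmGPNtlwr -> prefix_len=3
Fragment 7: offset=3 data="qpx" -> buffer=KOyqpxHSnNmGPNtlwr -> prefix_len=18

Answer: 0 0 3 3 3 3 18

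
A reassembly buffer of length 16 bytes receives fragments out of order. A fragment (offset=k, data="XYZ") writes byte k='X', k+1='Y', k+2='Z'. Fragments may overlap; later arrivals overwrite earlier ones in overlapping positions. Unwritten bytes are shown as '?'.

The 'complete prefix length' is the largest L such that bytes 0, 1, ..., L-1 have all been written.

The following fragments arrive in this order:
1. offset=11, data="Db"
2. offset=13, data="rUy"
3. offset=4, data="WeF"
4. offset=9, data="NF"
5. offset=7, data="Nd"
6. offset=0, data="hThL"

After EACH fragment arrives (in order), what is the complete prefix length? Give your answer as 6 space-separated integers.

Fragment 1: offset=11 data="Db" -> buffer=???????????Db??? -> prefix_len=0
Fragment 2: offset=13 data="rUy" -> buffer=???????????DbrUy -> prefix_len=0
Fragment 3: offset=4 data="WeF" -> buffer=????WeF????DbrUy -> prefix_len=0
Fragment 4: offset=9 data="NF" -> buffer=????WeF??NFDbrUy -> prefix_len=0
Fragment 5: offset=7 data="Nd" -> buffer=????WeFNdNFDbrUy -> prefix_len=0
Fragment 6: offset=0 data="hThL" -> buffer=hThLWeFNdNFDbrUy -> prefix_len=16

Answer: 0 0 0 0 0 16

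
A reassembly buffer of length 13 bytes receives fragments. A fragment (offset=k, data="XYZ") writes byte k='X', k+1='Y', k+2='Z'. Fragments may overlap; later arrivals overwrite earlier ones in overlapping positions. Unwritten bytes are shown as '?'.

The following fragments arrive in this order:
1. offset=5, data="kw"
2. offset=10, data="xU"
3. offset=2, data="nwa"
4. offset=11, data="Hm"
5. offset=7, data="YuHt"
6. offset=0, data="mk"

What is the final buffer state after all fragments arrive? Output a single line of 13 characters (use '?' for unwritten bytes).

Fragment 1: offset=5 data="kw" -> buffer=?????kw??????
Fragment 2: offset=10 data="xU" -> buffer=?????kw???xU?
Fragment 3: offset=2 data="nwa" -> buffer=??nwakw???xU?
Fragment 4: offset=11 data="Hm" -> buffer=??nwakw???xHm
Fragment 5: offset=7 data="YuHt" -> buffer=??nwakwYuHtHm
Fragment 6: offset=0 data="mk" -> buffer=mknwakwYuHtHm

Answer: mknwakwYuHtHm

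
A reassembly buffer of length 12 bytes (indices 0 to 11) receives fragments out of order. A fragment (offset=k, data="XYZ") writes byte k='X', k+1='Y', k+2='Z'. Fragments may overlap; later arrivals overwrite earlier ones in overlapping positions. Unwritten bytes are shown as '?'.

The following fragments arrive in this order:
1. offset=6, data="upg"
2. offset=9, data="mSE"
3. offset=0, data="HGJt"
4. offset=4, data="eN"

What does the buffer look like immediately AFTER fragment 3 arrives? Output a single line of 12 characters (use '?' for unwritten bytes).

Answer: HGJt??upgmSE

Derivation:
Fragment 1: offset=6 data="upg" -> buffer=??????upg???
Fragment 2: offset=9 data="mSE" -> buffer=??????upgmSE
Fragment 3: offset=0 data="HGJt" -> buffer=HGJt??upgmSE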